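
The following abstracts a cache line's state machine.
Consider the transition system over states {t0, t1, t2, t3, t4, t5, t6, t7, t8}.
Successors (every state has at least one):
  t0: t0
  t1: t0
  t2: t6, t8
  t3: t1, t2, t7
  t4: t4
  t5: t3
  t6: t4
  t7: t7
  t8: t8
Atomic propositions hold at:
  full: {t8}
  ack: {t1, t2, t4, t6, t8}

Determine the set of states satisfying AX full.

{t8}

Sat(AX full) = {s : every successor in {t8}} = {t8}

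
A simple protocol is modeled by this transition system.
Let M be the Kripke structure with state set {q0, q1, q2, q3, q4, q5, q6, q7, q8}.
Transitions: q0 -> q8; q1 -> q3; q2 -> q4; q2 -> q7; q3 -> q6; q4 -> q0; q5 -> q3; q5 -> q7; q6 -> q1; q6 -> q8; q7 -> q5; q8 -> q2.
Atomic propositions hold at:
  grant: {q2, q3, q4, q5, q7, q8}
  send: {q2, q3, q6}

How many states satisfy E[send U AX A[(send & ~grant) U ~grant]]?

Sat(~grant) = {q0, q1, q6}
Sat(send & ~grant) = {q6}
A[(send & ~grant) U ~grant]: least fixpoint, start Z0 = Sat(~grant) = {q0, q1, q6}, add states in Sat(send & ~grant) with every successor in Z. Already a fixed point.
Sat(A[(send & ~grant) U ~grant]) = {q0, q1, q6}
Sat(AX A[(send & ~grant) U ~grant]) = {s : every successor in {q0, q1, q6}} = {q3, q4}
E[send U AX A[(send & ~grant) U ~grant]]: least fixpoint, start Z0 = Sat(AX A[(send & ~grant) U ~grant]) = {q3, q4}, add states in Sat(send) with some successor in Z. Z1 = {q2, q3, q4}; fixed.
Sat(E[send U AX A[(send & ~grant) U ~grant]]) = {q2, q3, q4}
|Sat(E[send U AX A[(send & ~grant) U ~grant]])| = |{q2, q3, q4}| = 3.

3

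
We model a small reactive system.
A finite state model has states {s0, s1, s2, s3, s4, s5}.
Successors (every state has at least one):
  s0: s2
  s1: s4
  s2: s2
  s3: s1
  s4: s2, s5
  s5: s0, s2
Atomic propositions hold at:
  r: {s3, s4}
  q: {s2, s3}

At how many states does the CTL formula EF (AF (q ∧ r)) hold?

Sat(q ∧ r) = {s3}
AF (q ∧ r): least fixpoint, start Z0 = {s3}, add states with every successor in Z. Already a fixed point.
Sat(AF (q ∧ r)) = {s3}
EF (AF (q ∧ r)): least fixpoint, start Z0 = {s3}, add states with some successor in Z. Already a fixed point.
Sat(EF (AF (q ∧ r))) = {s3}
|Sat(EF (AF (q ∧ r)))| = |{s3}| = 1.

1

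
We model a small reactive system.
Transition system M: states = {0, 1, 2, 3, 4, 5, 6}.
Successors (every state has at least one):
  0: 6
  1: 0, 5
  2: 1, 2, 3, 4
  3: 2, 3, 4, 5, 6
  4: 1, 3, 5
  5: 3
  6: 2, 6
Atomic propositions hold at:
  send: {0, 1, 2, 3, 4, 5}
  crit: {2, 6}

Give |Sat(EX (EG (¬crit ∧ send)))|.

5

Sat(¬crit) = {0, 1, 3, 4, 5}
Sat(¬crit ∧ send) = {0, 1, 3, 4, 5}
EG (¬crit ∧ send): greatest fixpoint, start Z0 = {0, 1, 3, 4, 5}, keep only states in Sat with some successor in Z. Z1 = {1, 3, 4, 5}; fixed.
Sat(EG (¬crit ∧ send)) = {1, 3, 4, 5}
Sat(EX (EG (¬crit ∧ send))) = {s : some successor in {1, 3, 4, 5}} = {1, 2, 3, 4, 5}
|Sat(EX (EG (¬crit ∧ send)))| = |{1, 2, 3, 4, 5}| = 5.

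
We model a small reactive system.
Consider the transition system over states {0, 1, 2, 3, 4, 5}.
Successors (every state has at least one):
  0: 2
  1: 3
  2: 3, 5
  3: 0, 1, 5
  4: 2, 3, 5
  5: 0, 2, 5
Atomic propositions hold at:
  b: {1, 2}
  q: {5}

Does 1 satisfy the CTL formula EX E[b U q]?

E[b U q]: least fixpoint, start Z0 = Sat(q) = {5}, add states in Sat(b) with some successor in Z. Z1 = {2, 5}; fixed.
Sat(E[b U q]) = {2, 5}
Sat(EX E[b U q]) = {s : some successor in {2, 5}} = {0, 2, 3, 4, 5}
1 ∉ Sat(EX E[b U q]) = {0, 2, 3, 4, 5}, so the formula does not hold at 1.

No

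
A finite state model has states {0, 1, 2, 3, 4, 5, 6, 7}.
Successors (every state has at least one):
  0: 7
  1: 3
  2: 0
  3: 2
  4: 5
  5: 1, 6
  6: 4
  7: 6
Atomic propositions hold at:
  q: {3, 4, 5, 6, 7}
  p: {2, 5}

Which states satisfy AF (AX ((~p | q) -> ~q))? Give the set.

Sat(~p) = {0, 1, 3, 4, 6, 7}
Sat(~p | q) = {0, 1, 3, 4, 5, 6, 7}
Sat(~q) = {0, 1, 2}
Sat((~p | q) -> ~q) = {0, 1, 2}
Sat(AX ((~p | q) -> ~q)) = {s : every successor in {0, 1, 2}} = {2, 3}
AF (AX ((~p | q) -> ~q)): least fixpoint, start Z0 = {2, 3}, add states with every successor in Z. Z1 = {1, 2, 3}; fixed.
Sat(AF (AX ((~p | q) -> ~q))) = {1, 2, 3}

{1, 2, 3}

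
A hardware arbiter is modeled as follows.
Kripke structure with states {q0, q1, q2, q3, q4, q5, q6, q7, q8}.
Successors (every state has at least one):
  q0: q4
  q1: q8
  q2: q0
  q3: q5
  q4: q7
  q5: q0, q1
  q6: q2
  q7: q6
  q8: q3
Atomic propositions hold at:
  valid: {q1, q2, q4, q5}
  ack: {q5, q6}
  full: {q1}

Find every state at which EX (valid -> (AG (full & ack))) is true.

{q1, q2, q4, q5, q7, q8}

Sat(full & ack) = ∅
AG (full & ack): greatest fixpoint, start Z0 = ∅, keep only states in Sat with every successor in Z. Already a fixed point.
Sat(AG (full & ack)) = ∅
Sat(valid -> (AG (full & ack))) = {q0, q3, q6, q7, q8}
Sat(EX (valid -> (AG (full & ack)))) = {s : some successor in {q0, q3, q6, q7, q8}} = {q1, q2, q4, q5, q7, q8}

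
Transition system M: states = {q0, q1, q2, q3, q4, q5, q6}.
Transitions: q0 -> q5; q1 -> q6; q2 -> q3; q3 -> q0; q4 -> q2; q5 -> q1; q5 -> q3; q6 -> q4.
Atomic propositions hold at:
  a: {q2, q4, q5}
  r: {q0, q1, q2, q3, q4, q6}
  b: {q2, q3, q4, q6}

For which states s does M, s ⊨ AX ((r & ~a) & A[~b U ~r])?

Sat(~a) = {q0, q1, q3, q6}
Sat(r & ~a) = {q0, q1, q3, q6}
Sat(~b) = {q0, q1, q5}
Sat(~r) = {q5}
A[~b U ~r]: least fixpoint, start Z0 = Sat(~r) = {q5}, add states in Sat(~b) with every successor in Z. Z1 = {q0, q5}; fixed.
Sat(A[~b U ~r]) = {q0, q5}
Sat((r & ~a) & A[~b U ~r]) = {q0}
Sat(AX ((r & ~a) & A[~b U ~r])) = {s : every successor in {q0}} = {q3}

{q3}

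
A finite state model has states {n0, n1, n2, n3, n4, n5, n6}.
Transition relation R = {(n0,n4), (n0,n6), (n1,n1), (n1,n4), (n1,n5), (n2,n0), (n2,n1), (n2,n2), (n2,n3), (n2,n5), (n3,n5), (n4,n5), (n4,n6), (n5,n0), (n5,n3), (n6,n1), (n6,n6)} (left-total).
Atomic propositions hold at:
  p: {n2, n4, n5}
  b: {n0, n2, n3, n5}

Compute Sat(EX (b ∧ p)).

{n1, n2, n3, n4}

Sat(b ∧ p) = {n2, n5}
Sat(EX (b ∧ p)) = {s : some successor in {n2, n5}} = {n1, n2, n3, n4}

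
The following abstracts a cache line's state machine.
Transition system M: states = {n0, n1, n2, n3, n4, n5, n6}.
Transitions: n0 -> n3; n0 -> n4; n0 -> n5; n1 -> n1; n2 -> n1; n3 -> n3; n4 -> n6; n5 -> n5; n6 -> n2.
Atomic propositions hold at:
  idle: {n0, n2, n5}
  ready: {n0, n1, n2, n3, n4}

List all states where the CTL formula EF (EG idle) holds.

EG idle: greatest fixpoint, start Z0 = {n0, n2, n5}, keep only states in Sat with some successor in Z. Z1 = {n0, n5}; fixed.
Sat(EG idle) = {n0, n5}
EF (EG idle): least fixpoint, start Z0 = {n0, n5}, add states with some successor in Z. Already a fixed point.
Sat(EF (EG idle)) = {n0, n5}

{n0, n5}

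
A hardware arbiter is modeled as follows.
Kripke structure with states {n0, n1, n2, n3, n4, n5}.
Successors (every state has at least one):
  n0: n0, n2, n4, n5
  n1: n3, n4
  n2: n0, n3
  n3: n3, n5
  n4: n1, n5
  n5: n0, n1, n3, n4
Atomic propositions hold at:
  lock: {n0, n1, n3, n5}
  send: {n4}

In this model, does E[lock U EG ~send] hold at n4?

No

Sat(~send) = {n0, n1, n2, n3, n5}
EG ~send: greatest fixpoint, start Z0 = {n0, n1, n2, n3, n5}, keep only states in Sat with some successor in Z. Already a fixed point.
Sat(EG ~send) = {n0, n1, n2, n3, n5}
E[lock U EG ~send]: least fixpoint, start Z0 = Sat(EG ~send) = {n0, n1, n2, n3, n5}, add states in Sat(lock) with some successor in Z. Already a fixed point.
Sat(E[lock U EG ~send]) = {n0, n1, n2, n3, n5}
n4 ∉ Sat(E[lock U EG ~send]) = {n0, n1, n2, n3, n5}, so the formula does not hold at n4.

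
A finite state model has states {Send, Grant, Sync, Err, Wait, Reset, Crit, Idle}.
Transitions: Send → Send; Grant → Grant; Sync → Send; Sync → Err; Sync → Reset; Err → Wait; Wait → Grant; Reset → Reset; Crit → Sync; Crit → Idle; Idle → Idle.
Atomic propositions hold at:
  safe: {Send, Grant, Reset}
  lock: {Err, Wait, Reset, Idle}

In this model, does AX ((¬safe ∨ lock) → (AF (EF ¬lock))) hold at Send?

Sat(¬safe) = {Sync, Err, Wait, Crit, Idle}
Sat(¬safe ∨ lock) = {Sync, Err, Wait, Reset, Crit, Idle}
Sat(¬lock) = {Send, Grant, Sync, Crit}
EF ¬lock: least fixpoint, start Z0 = {Send, Grant, Sync, Crit}, add states with some successor in Z. Z1 = {Send, Grant, Sync, Wait, Crit}; Z2 = {Send, Grant, Sync, Err, Wait, Crit}; fixed.
Sat(EF ¬lock) = {Send, Grant, Sync, Err, Wait, Crit}
AF (EF ¬lock): least fixpoint, start Z0 = {Send, Grant, Sync, Err, Wait, Crit}, add states with every successor in Z. Already a fixed point.
Sat(AF (EF ¬lock)) = {Send, Grant, Sync, Err, Wait, Crit}
Sat((¬safe ∨ lock) → (AF (EF ¬lock))) = {Send, Grant, Sync, Err, Wait, Crit}
Sat(AX ((¬safe ∨ lock) → (AF (EF ¬lock)))) = {s : every successor in {Send, Grant, Sync, Err, Wait, Crit}} = {Send, Grant, Err, Wait}
Send ∈ Sat(AX ((¬safe ∨ lock) → (AF (EF ¬lock)))) = {Send, Grant, Err, Wait}, so the formula holds at Send.

Yes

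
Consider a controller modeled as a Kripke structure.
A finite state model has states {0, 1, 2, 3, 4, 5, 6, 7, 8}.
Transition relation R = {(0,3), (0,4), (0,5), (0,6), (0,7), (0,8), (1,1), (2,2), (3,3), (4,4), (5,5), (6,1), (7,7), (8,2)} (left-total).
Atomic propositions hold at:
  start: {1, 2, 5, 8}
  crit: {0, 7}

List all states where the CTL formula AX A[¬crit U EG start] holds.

{1, 2, 5, 6, 8}

Sat(¬crit) = {1, 2, 3, 4, 5, 6, 8}
EG start: greatest fixpoint, start Z0 = {1, 2, 5, 8}, keep only states in Sat with some successor in Z. Already a fixed point.
Sat(EG start) = {1, 2, 5, 8}
A[¬crit U EG start]: least fixpoint, start Z0 = Sat(EG start) = {1, 2, 5, 8}, add states in Sat(¬crit) with every successor in Z. Z1 = {1, 2, 5, 6, 8}; fixed.
Sat(A[¬crit U EG start]) = {1, 2, 5, 6, 8}
Sat(AX A[¬crit U EG start]) = {s : every successor in {1, 2, 5, 6, 8}} = {1, 2, 5, 6, 8}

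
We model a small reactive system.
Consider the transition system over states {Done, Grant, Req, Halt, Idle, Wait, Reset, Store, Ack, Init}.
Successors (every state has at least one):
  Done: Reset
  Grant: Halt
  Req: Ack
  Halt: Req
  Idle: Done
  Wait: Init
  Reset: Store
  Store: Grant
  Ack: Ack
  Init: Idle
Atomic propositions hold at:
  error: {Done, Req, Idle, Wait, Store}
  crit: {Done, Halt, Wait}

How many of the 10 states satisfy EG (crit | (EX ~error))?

Sat(~error) = {Grant, Halt, Reset, Ack, Init}
Sat(EX ~error) = {s : some successor in {Grant, Halt, Reset, Ack, Init}} = {Done, Grant, Req, Wait, Store, Ack}
Sat(crit | (EX ~error)) = {Done, Grant, Req, Halt, Wait, Store, Ack}
EG (crit | (EX ~error)): greatest fixpoint, start Z0 = {Done, Grant, Req, Halt, Wait, Store, Ack}, keep only states in Sat with some successor in Z. Z1 = {Grant, Req, Halt, Store, Ack}; fixed.
Sat(EG (crit | (EX ~error))) = {Grant, Req, Halt, Store, Ack}
|Sat(EG (crit | (EX ~error)))| = |{Grant, Req, Halt, Store, Ack}| = 5.

5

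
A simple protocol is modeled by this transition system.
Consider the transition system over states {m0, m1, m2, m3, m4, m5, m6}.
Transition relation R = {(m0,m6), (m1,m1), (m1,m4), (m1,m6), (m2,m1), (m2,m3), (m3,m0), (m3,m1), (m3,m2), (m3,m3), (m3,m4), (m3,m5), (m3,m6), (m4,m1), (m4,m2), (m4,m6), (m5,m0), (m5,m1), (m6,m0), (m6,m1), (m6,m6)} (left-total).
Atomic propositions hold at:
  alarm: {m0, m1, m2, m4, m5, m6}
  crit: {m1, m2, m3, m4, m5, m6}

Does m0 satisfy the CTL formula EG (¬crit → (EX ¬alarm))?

No

Sat(¬crit) = {m0}
Sat(¬alarm) = {m3}
Sat(EX ¬alarm) = {s : some successor in {m3}} = {m2, m3}
Sat(¬crit → (EX ¬alarm)) = {m1, m2, m3, m4, m5, m6}
EG (¬crit → (EX ¬alarm)): greatest fixpoint, start Z0 = {m1, m2, m3, m4, m5, m6}, keep only states in Sat with some successor in Z. Already a fixed point.
Sat(EG (¬crit → (EX ¬alarm))) = {m1, m2, m3, m4, m5, m6}
m0 ∉ Sat(EG (¬crit → (EX ¬alarm))) = {m1, m2, m3, m4, m5, m6}, so the formula does not hold at m0.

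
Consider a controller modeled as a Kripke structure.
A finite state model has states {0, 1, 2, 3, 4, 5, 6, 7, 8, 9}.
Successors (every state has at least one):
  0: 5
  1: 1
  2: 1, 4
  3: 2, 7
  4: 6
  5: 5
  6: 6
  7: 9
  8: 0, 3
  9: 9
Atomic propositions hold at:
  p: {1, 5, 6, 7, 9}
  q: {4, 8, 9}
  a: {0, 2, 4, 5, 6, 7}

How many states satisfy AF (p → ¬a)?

Sat(¬a) = {1, 3, 8, 9}
Sat(p → ¬a) = {0, 1, 2, 3, 4, 8, 9}
AF (p → ¬a): least fixpoint, start Z0 = {0, 1, 2, 3, 4, 8, 9}, add states with every successor in Z. Z1 = {0, 1, 2, 3, 4, 7, 8, 9}; fixed.
Sat(AF (p → ¬a)) = {0, 1, 2, 3, 4, 7, 8, 9}
|Sat(AF (p → ¬a))| = |{0, 1, 2, 3, 4, 7, 8, 9}| = 8.

8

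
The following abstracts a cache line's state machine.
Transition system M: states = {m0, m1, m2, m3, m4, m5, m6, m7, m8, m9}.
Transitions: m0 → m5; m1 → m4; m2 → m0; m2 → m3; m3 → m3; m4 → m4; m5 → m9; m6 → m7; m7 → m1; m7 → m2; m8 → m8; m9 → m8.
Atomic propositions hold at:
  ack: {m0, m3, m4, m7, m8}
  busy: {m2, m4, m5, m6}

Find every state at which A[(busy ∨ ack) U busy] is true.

Sat(busy ∨ ack) = {m0, m2, m3, m4, m5, m6, m7, m8}
A[(busy ∨ ack) U busy]: least fixpoint, start Z0 = Sat(busy) = {m2, m4, m5, m6}, add states in Sat(busy ∨ ack) with every successor in Z. Z1 = {m0, m2, m4, m5, m6}; fixed.
Sat(A[(busy ∨ ack) U busy]) = {m0, m2, m4, m5, m6}

{m0, m2, m4, m5, m6}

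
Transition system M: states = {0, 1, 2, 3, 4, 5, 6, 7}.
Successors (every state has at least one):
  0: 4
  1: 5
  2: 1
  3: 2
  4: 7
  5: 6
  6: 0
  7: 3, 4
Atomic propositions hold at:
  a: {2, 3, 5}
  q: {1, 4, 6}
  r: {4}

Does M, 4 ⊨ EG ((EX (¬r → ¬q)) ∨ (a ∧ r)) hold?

Sat(¬r) = {0, 1, 2, 3, 5, 6, 7}
Sat(¬q) = {0, 2, 3, 5, 7}
Sat(¬r → ¬q) = {0, 2, 3, 4, 5, 7}
Sat(EX (¬r → ¬q)) = {s : some successor in {0, 2, 3, 4, 5, 7}} = {0, 1, 3, 4, 6, 7}
Sat(a ∧ r) = ∅
Sat((EX (¬r → ¬q)) ∨ (a ∧ r)) = {0, 1, 3, 4, 6, 7}
EG ((EX (¬r → ¬q)) ∨ (a ∧ r)): greatest fixpoint, start Z0 = {0, 1, 3, 4, 6, 7}, keep only states in Sat with some successor in Z. Z1 = {0, 4, 6, 7}; fixed.
Sat(EG ((EX (¬r → ¬q)) ∨ (a ∧ r))) = {0, 4, 6, 7}
4 ∈ Sat(EG ((EX (¬r → ¬q)) ∨ (a ∧ r))) = {0, 4, 6, 7}, so the formula holds at 4.

Yes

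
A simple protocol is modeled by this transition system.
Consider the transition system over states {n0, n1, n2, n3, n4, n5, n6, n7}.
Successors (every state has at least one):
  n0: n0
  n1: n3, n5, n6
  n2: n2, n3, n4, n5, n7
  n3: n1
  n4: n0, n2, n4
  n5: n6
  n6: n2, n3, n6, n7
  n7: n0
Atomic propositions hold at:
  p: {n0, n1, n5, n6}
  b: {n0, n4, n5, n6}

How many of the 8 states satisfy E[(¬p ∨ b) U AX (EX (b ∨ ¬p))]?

Sat(¬p) = {n2, n3, n4, n7}
Sat(¬p ∨ b) = {n0, n2, n3, n4, n5, n6, n7}
Sat(b ∨ ¬p) = {n0, n2, n3, n4, n5, n6, n7}
Sat(EX (b ∨ ¬p)) = {s : some successor in {n0, n2, n3, n4, n5, n6, n7}} = {n0, n1, n2, n4, n5, n6, n7}
Sat(AX (EX (b ∨ ¬p))) = {s : every successor in {n0, n1, n2, n4, n5, n6, n7}} = {n0, n3, n4, n5, n7}
E[(¬p ∨ b) U AX (EX (b ∨ ¬p))]: least fixpoint, start Z0 = Sat(AX (EX (b ∨ ¬p))) = {n0, n3, n4, n5, n7}, add states in Sat(¬p ∨ b) with some successor in Z. Z1 = {n0, n2, n3, n4, n5, n6, n7}; fixed.
Sat(E[(¬p ∨ b) U AX (EX (b ∨ ¬p))]) = {n0, n2, n3, n4, n5, n6, n7}
|Sat(E[(¬p ∨ b) U AX (EX (b ∨ ¬p))])| = |{n0, n2, n3, n4, n5, n6, n7}| = 7.

7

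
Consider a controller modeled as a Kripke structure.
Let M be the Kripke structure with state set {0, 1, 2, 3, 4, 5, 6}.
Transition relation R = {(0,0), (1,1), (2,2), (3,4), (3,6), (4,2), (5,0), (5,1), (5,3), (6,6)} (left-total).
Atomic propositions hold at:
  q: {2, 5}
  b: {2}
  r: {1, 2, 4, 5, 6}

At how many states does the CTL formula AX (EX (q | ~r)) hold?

Sat(~r) = {0, 3}
Sat(q | ~r) = {0, 2, 3, 5}
Sat(EX (q | ~r)) = {s : some successor in {0, 2, 3, 5}} = {0, 2, 4, 5}
Sat(AX (EX (q | ~r))) = {s : every successor in {0, 2, 4, 5}} = {0, 2, 4}
|Sat(AX (EX (q | ~r)))| = |{0, 2, 4}| = 3.

3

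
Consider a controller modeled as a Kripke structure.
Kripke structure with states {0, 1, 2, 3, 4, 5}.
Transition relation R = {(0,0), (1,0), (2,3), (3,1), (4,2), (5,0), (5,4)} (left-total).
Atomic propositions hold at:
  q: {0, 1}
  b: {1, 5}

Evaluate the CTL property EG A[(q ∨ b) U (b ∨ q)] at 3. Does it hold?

No

Sat(q ∨ b) = {0, 1, 5}
Sat(b ∨ q) = {0, 1, 5}
A[(q ∨ b) U (b ∨ q)]: least fixpoint, start Z0 = Sat((b ∨ q)) = {0, 1, 5}, add states in Sat(q ∨ b) with every successor in Z. Already a fixed point.
Sat(A[(q ∨ b) U (b ∨ q)]) = {0, 1, 5}
EG A[(q ∨ b) U (b ∨ q)]: greatest fixpoint, start Z0 = {0, 1, 5}, keep only states in Sat with some successor in Z. Already a fixed point.
Sat(EG A[(q ∨ b) U (b ∨ q)]) = {0, 1, 5}
3 ∉ Sat(EG A[(q ∨ b) U (b ∨ q)]) = {0, 1, 5}, so the formula does not hold at 3.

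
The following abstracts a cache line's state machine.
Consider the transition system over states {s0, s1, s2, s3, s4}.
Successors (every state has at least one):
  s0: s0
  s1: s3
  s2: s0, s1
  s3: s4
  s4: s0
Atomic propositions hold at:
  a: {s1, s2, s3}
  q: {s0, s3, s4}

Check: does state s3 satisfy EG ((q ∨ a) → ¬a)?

No

Sat(q ∨ a) = {s0, s1, s2, s3, s4}
Sat(¬a) = {s0, s4}
Sat((q ∨ a) → ¬a) = {s0, s4}
EG ((q ∨ a) → ¬a): greatest fixpoint, start Z0 = {s0, s4}, keep only states in Sat with some successor in Z. Already a fixed point.
Sat(EG ((q ∨ a) → ¬a)) = {s0, s4}
s3 ∉ Sat(EG ((q ∨ a) → ¬a)) = {s0, s4}, so the formula does not hold at s3.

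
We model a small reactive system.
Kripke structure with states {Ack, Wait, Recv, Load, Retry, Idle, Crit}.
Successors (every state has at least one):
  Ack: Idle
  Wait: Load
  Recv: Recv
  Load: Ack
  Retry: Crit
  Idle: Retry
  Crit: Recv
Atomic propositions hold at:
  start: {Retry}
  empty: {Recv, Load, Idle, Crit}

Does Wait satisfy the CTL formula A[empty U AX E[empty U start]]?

E[empty U start]: least fixpoint, start Z0 = Sat(start) = {Retry}, add states in Sat(empty) with some successor in Z. Z1 = {Retry, Idle}; fixed.
Sat(E[empty U start]) = {Retry, Idle}
Sat(AX E[empty U start]) = {s : every successor in {Retry, Idle}} = {Ack, Idle}
A[empty U AX E[empty U start]]: least fixpoint, start Z0 = Sat(AX E[empty U start]) = {Ack, Idle}, add states in Sat(empty) with every successor in Z. Z1 = {Ack, Load, Idle}; fixed.
Sat(A[empty U AX E[empty U start]]) = {Ack, Load, Idle}
Wait ∉ Sat(A[empty U AX E[empty U start]]) = {Ack, Load, Idle}, so the formula does not hold at Wait.

No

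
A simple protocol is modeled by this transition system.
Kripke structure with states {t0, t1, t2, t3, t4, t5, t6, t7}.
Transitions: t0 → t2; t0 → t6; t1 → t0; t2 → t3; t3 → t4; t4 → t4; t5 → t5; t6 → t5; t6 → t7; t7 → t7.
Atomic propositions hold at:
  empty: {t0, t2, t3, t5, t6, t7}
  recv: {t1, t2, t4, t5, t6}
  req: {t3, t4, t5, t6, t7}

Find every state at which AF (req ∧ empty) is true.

{t0, t1, t2, t3, t5, t6, t7}

Sat(req ∧ empty) = {t3, t5, t6, t7}
AF (req ∧ empty): least fixpoint, start Z0 = {t3, t5, t6, t7}, add states with every successor in Z. Z1 = {t2, t3, t5, t6, t7}; Z2 = {t0, t2, t3, t5, t6, t7}; Z3 = {t0, t1, t2, t3, t5, t6, t7}; fixed.
Sat(AF (req ∧ empty)) = {t0, t1, t2, t3, t5, t6, t7}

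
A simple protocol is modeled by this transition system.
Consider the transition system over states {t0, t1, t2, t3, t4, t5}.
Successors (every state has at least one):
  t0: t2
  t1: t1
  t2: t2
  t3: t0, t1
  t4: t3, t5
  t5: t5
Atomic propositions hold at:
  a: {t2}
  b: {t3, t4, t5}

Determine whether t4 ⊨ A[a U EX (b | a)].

Sat(b | a) = {t2, t3, t4, t5}
Sat(EX (b | a)) = {s : some successor in {t2, t3, t4, t5}} = {t0, t2, t4, t5}
A[a U EX (b | a)]: least fixpoint, start Z0 = Sat(EX (b | a)) = {t0, t2, t4, t5}, add states in Sat(a) with every successor in Z. Already a fixed point.
Sat(A[a U EX (b | a)]) = {t0, t2, t4, t5}
t4 ∈ Sat(A[a U EX (b | a)]) = {t0, t2, t4, t5}, so the formula holds at t4.

Yes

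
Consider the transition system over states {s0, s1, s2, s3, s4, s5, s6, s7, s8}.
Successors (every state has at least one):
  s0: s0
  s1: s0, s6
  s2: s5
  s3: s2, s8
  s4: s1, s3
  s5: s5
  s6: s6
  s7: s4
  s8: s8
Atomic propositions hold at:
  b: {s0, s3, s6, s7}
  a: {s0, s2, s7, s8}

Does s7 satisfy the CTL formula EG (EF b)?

EF b: least fixpoint, start Z0 = {s0, s3, s6, s7}, add states with some successor in Z. Z1 = {s0, s1, s3, s4, s6, s7}; fixed.
Sat(EF b) = {s0, s1, s3, s4, s6, s7}
EG (EF b): greatest fixpoint, start Z0 = {s0, s1, s3, s4, s6, s7}, keep only states in Sat with some successor in Z. Z1 = {s0, s1, s4, s6, s7}; fixed.
Sat(EG (EF b)) = {s0, s1, s4, s6, s7}
s7 ∈ Sat(EG (EF b)) = {s0, s1, s4, s6, s7}, so the formula holds at s7.

Yes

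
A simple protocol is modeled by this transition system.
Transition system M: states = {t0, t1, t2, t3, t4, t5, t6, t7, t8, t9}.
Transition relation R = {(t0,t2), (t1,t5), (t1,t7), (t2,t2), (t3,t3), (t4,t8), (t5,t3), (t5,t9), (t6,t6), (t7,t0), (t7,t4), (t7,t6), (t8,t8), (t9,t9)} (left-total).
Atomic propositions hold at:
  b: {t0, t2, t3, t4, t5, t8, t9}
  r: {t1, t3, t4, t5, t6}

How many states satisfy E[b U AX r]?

Sat(AX r) = {s : every successor in {t1, t3, t4, t5, t6}} = {t3, t6}
E[b U AX r]: least fixpoint, start Z0 = Sat(AX r) = {t3, t6}, add states in Sat(b) with some successor in Z. Z1 = {t3, t5, t6}; fixed.
Sat(E[b U AX r]) = {t3, t5, t6}
|Sat(E[b U AX r])| = |{t3, t5, t6}| = 3.

3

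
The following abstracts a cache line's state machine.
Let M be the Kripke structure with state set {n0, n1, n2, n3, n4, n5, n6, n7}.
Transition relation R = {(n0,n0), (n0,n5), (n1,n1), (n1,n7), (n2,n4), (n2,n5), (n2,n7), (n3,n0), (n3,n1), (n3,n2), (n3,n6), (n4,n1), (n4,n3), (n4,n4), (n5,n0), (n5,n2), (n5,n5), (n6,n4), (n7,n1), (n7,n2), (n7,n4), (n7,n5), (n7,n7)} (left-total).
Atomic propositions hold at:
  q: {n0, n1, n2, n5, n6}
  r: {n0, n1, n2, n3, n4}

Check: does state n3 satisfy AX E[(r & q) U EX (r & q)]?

Sat(r & q) = {n0, n1, n2}
Sat(EX (r & q)) = {s : some successor in {n0, n1, n2}} = {n0, n1, n3, n4, n5, n7}
E[(r & q) U EX (r & q)]: least fixpoint, start Z0 = Sat(EX (r & q)) = {n0, n1, n3, n4, n5, n7}, add states in Sat(r & q) with some successor in Z. Z1 = {n0, n1, n2, n3, n4, n5, n7}; fixed.
Sat(E[(r & q) U EX (r & q)]) = {n0, n1, n2, n3, n4, n5, n7}
Sat(AX E[(r & q) U EX (r & q)]) = {s : every successor in {n0, n1, n2, n3, n4, n5, n7}} = {n0, n1, n2, n4, n5, n6, n7}
n3 ∉ Sat(AX E[(r & q) U EX (r & q)]) = {n0, n1, n2, n4, n5, n6, n7}, so the formula does not hold at n3.

No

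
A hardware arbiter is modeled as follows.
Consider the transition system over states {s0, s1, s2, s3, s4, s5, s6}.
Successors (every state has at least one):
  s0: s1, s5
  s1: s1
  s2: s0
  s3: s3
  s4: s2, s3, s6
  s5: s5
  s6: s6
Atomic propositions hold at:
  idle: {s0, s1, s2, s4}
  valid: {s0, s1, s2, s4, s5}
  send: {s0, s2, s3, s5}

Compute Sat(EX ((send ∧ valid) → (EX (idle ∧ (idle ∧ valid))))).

Sat(send ∧ valid) = {s0, s2, s5}
Sat(idle ∧ valid) = {s0, s1, s2, s4}
Sat(idle ∧ (idle ∧ valid)) = {s0, s1, s2, s4}
Sat(EX (idle ∧ (idle ∧ valid))) = {s : some successor in {s0, s1, s2, s4}} = {s0, s1, s2, s4}
Sat((send ∧ valid) → (EX (idle ∧ (idle ∧ valid)))) = {s0, s1, s2, s3, s4, s6}
Sat(EX ((send ∧ valid) → (EX (idle ∧ (idle ∧ valid))))) = {s : some successor in {s0, s1, s2, s3, s4, s6}} = {s0, s1, s2, s3, s4, s6}

{s0, s1, s2, s3, s4, s6}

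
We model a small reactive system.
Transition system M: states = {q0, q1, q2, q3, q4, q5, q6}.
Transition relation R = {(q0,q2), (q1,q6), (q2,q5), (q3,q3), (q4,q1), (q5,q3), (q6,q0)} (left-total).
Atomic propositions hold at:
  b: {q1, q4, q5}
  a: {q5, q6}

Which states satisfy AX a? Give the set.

Sat(AX a) = {s : every successor in {q5, q6}} = {q1, q2}

{q1, q2}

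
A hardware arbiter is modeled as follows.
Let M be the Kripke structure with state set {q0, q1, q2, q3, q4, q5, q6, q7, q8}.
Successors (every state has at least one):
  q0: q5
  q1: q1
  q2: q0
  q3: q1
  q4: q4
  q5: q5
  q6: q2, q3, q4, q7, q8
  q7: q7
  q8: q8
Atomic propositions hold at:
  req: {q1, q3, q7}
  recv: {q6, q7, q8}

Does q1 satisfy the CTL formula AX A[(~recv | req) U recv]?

No

Sat(~recv) = {q0, q1, q2, q3, q4, q5}
Sat(~recv | req) = {q0, q1, q2, q3, q4, q5, q7}
A[(~recv | req) U recv]: least fixpoint, start Z0 = Sat(recv) = {q6, q7, q8}, add states in Sat(~recv | req) with every successor in Z. Already a fixed point.
Sat(A[(~recv | req) U recv]) = {q6, q7, q8}
Sat(AX A[(~recv | req) U recv]) = {s : every successor in {q6, q7, q8}} = {q7, q8}
q1 ∉ Sat(AX A[(~recv | req) U recv]) = {q7, q8}, so the formula does not hold at q1.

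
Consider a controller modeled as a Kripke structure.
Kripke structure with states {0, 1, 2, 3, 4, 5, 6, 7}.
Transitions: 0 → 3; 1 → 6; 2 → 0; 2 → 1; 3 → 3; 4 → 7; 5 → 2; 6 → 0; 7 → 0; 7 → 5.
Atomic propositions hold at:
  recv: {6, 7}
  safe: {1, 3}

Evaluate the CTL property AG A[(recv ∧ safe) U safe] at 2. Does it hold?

No

Sat(recv ∧ safe) = ∅
A[(recv ∧ safe) U safe]: least fixpoint, start Z0 = Sat(safe) = {1, 3}, add states in Sat(recv ∧ safe) with every successor in Z. Already a fixed point.
Sat(A[(recv ∧ safe) U safe]) = {1, 3}
AG A[(recv ∧ safe) U safe]: greatest fixpoint, start Z0 = {1, 3}, keep only states in Sat with every successor in Z. Z1 = {3}; fixed.
Sat(AG A[(recv ∧ safe) U safe]) = {3}
2 ∉ Sat(AG A[(recv ∧ safe) U safe]) = {3}, so the formula does not hold at 2.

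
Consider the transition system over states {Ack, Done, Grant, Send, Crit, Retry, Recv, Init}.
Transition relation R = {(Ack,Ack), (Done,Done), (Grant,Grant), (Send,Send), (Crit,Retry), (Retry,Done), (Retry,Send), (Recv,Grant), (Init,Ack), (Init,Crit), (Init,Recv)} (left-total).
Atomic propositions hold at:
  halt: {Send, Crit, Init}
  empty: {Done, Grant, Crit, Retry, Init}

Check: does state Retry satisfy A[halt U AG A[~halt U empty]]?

Sat(~halt) = {Ack, Done, Grant, Retry, Recv}
A[~halt U empty]: least fixpoint, start Z0 = Sat(empty) = {Done, Grant, Crit, Retry, Init}, add states in Sat(~halt) with every successor in Z. Z1 = {Done, Grant, Crit, Retry, Recv, Init}; fixed.
Sat(A[~halt U empty]) = {Done, Grant, Crit, Retry, Recv, Init}
AG A[~halt U empty]: greatest fixpoint, start Z0 = {Done, Grant, Crit, Retry, Recv, Init}, keep only states in Sat with every successor in Z. Z1 = {Done, Grant, Crit, Recv}; Z2 = {Done, Grant, Recv}; fixed.
Sat(AG A[~halt U empty]) = {Done, Grant, Recv}
A[halt U AG A[~halt U empty]]: least fixpoint, start Z0 = Sat(AG A[~halt U empty]) = {Done, Grant, Recv}, add states in Sat(halt) with every successor in Z. Already a fixed point.
Sat(A[halt U AG A[~halt U empty]]) = {Done, Grant, Recv}
Retry ∉ Sat(A[halt U AG A[~halt U empty]]) = {Done, Grant, Recv}, so the formula does not hold at Retry.

No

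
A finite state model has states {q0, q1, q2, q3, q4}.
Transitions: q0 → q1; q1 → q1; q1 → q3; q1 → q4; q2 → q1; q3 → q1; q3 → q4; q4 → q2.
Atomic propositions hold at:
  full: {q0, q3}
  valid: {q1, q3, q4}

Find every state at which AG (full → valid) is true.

Sat(full → valid) = {q1, q2, q3, q4}
AG (full → valid): greatest fixpoint, start Z0 = {q1, q2, q3, q4}, keep only states in Sat with every successor in Z. Already a fixed point.
Sat(AG (full → valid)) = {q1, q2, q3, q4}

{q1, q2, q3, q4}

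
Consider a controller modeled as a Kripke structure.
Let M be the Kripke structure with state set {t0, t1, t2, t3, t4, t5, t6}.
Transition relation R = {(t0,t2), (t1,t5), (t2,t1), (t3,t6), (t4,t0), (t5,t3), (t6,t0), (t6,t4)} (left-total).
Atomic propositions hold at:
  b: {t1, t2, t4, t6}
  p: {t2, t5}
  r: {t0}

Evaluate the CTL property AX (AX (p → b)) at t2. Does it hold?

No

Sat(p → b) = {t0, t1, t2, t3, t4, t6}
Sat(AX (p → b)) = {s : every successor in {t0, t1, t2, t3, t4, t6}} = {t0, t2, t3, t4, t5, t6}
Sat(AX (AX (p → b))) = {s : every successor in {t0, t2, t3, t4, t5, t6}} = {t0, t1, t3, t4, t5, t6}
t2 ∉ Sat(AX (AX (p → b))) = {t0, t1, t3, t4, t5, t6}, so the formula does not hold at t2.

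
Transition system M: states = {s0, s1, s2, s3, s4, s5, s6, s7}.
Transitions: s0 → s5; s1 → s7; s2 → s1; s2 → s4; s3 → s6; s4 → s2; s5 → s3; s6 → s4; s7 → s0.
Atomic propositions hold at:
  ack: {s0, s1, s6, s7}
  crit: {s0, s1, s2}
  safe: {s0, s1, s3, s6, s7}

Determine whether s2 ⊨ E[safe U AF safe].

AF safe: least fixpoint, start Z0 = {s0, s1, s3, s6, s7}, add states with every successor in Z. Z1 = {s0, s1, s3, s5, s6, s7}; fixed.
Sat(AF safe) = {s0, s1, s3, s5, s6, s7}
E[safe U AF safe]: least fixpoint, start Z0 = Sat(AF safe) = {s0, s1, s3, s5, s6, s7}, add states in Sat(safe) with some successor in Z. Already a fixed point.
Sat(E[safe U AF safe]) = {s0, s1, s3, s5, s6, s7}
s2 ∉ Sat(E[safe U AF safe]) = {s0, s1, s3, s5, s6, s7}, so the formula does not hold at s2.

No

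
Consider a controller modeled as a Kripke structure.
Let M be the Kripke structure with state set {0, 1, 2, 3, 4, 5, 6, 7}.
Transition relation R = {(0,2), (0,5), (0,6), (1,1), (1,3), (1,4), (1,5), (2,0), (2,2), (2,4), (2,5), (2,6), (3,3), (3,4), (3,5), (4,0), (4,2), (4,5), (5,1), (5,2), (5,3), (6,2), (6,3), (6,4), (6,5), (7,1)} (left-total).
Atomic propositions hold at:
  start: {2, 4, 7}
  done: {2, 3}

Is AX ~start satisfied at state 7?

Sat(~start) = {0, 1, 3, 5, 6}
Sat(AX ~start) = {s : every successor in {0, 1, 3, 5, 6}} = {7}
7 ∈ Sat(AX ~start) = {7}, so the formula holds at 7.

Yes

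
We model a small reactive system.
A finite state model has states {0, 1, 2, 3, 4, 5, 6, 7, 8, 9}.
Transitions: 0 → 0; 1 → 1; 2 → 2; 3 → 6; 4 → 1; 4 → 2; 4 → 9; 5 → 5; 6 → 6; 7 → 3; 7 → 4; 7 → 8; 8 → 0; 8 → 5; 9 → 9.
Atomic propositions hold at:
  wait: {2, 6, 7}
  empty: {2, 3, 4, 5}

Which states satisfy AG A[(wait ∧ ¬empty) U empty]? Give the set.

{2, 5}

Sat(¬empty) = {0, 1, 6, 7, 8, 9}
Sat(wait ∧ ¬empty) = {6, 7}
A[(wait ∧ ¬empty) U empty]: least fixpoint, start Z0 = Sat(empty) = {2, 3, 4, 5}, add states in Sat(wait ∧ ¬empty) with every successor in Z. Already a fixed point.
Sat(A[(wait ∧ ¬empty) U empty]) = {2, 3, 4, 5}
AG A[(wait ∧ ¬empty) U empty]: greatest fixpoint, start Z0 = {2, 3, 4, 5}, keep only states in Sat with every successor in Z. Z1 = {2, 5}; fixed.
Sat(AG A[(wait ∧ ¬empty) U empty]) = {2, 5}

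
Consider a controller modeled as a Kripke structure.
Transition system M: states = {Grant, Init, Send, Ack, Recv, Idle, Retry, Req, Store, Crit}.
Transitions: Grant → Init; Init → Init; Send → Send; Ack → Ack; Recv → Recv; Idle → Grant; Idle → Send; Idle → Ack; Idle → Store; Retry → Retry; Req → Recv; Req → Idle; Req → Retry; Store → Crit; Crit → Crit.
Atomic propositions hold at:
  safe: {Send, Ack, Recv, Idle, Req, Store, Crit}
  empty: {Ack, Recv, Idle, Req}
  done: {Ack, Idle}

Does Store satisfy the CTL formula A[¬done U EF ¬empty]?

Yes

Sat(¬done) = {Grant, Init, Send, Recv, Retry, Req, Store, Crit}
Sat(¬empty) = {Grant, Init, Send, Retry, Store, Crit}
EF ¬empty: least fixpoint, start Z0 = {Grant, Init, Send, Retry, Store, Crit}, add states with some successor in Z. Z1 = {Grant, Init, Send, Idle, Retry, Req, Store, Crit}; fixed.
Sat(EF ¬empty) = {Grant, Init, Send, Idle, Retry, Req, Store, Crit}
A[¬done U EF ¬empty]: least fixpoint, start Z0 = Sat(EF ¬empty) = {Grant, Init, Send, Idle, Retry, Req, Store, Crit}, add states in Sat(¬done) with every successor in Z. Already a fixed point.
Sat(A[¬done U EF ¬empty]) = {Grant, Init, Send, Idle, Retry, Req, Store, Crit}
Store ∈ Sat(A[¬done U EF ¬empty]) = {Grant, Init, Send, Idle, Retry, Req, Store, Crit}, so the formula holds at Store.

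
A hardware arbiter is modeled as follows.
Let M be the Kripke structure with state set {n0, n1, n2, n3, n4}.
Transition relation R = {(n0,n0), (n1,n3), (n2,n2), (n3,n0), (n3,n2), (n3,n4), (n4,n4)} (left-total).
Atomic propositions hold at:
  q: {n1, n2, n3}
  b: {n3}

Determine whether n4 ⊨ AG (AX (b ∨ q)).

Sat(b ∨ q) = {n1, n2, n3}
Sat(AX (b ∨ q)) = {s : every successor in {n1, n2, n3}} = {n1, n2}
AG (AX (b ∨ q)): greatest fixpoint, start Z0 = {n1, n2}, keep only states in Sat with every successor in Z. Z1 = {n2}; fixed.
Sat(AG (AX (b ∨ q))) = {n2}
n4 ∉ Sat(AG (AX (b ∨ q))) = {n2}, so the formula does not hold at n4.

No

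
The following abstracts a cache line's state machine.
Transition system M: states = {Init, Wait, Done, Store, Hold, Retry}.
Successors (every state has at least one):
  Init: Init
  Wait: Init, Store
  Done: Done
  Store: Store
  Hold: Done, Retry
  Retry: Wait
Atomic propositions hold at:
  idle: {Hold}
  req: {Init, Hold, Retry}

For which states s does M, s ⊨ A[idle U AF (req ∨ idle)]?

{Init, Hold, Retry}

Sat(req ∨ idle) = {Init, Hold, Retry}
AF (req ∨ idle): least fixpoint, start Z0 = {Init, Hold, Retry}, add states with every successor in Z. Already a fixed point.
Sat(AF (req ∨ idle)) = {Init, Hold, Retry}
A[idle U AF (req ∨ idle)]: least fixpoint, start Z0 = Sat(AF (req ∨ idle)) = {Init, Hold, Retry}, add states in Sat(idle) with every successor in Z. Already a fixed point.
Sat(A[idle U AF (req ∨ idle)]) = {Init, Hold, Retry}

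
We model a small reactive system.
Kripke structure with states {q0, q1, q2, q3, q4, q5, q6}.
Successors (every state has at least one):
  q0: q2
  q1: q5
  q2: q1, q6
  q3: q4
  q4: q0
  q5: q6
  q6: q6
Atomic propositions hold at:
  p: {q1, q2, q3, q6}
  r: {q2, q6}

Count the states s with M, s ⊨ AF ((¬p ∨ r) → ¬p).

Sat(¬p) = {q0, q4, q5}
Sat(¬p ∨ r) = {q0, q2, q4, q5, q6}
Sat((¬p ∨ r) → ¬p) = {q0, q1, q3, q4, q5}
AF ((¬p ∨ r) → ¬p): least fixpoint, start Z0 = {q0, q1, q3, q4, q5}, add states with every successor in Z. Already a fixed point.
Sat(AF ((¬p ∨ r) → ¬p)) = {q0, q1, q3, q4, q5}
|Sat(AF ((¬p ∨ r) → ¬p))| = |{q0, q1, q3, q4, q5}| = 5.

5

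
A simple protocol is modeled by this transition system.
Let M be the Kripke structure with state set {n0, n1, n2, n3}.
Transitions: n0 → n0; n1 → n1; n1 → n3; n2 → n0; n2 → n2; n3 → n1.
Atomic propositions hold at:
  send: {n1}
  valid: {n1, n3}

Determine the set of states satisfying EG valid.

EG valid: greatest fixpoint, start Z0 = {n1, n3}, keep only states in Sat with some successor in Z. Already a fixed point.
Sat(EG valid) = {n1, n3}

{n1, n3}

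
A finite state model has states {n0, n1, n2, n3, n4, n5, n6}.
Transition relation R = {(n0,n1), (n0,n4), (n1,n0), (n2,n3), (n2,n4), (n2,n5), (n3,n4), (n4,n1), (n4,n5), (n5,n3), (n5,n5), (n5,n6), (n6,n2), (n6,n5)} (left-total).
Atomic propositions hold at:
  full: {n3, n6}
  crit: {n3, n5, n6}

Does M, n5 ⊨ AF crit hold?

AF crit: least fixpoint, start Z0 = {n3, n5, n6}, add states with every successor in Z. Already a fixed point.
Sat(AF crit) = {n3, n5, n6}
n5 ∈ Sat(AF crit) = {n3, n5, n6}, so the formula holds at n5.

Yes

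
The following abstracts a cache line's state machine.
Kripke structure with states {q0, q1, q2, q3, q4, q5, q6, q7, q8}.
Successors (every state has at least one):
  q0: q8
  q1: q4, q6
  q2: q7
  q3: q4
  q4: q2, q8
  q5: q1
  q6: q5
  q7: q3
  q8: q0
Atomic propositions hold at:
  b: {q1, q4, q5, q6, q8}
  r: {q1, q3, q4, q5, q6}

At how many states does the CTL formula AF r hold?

7

AF r: least fixpoint, start Z0 = {q1, q3, q4, q5, q6}, add states with every successor in Z. Z1 = {q1, q3, q4, q5, q6, q7}; Z2 = {q1, q2, q3, q4, q5, q6, q7}; fixed.
Sat(AF r) = {q1, q2, q3, q4, q5, q6, q7}
|Sat(AF r)| = |{q1, q2, q3, q4, q5, q6, q7}| = 7.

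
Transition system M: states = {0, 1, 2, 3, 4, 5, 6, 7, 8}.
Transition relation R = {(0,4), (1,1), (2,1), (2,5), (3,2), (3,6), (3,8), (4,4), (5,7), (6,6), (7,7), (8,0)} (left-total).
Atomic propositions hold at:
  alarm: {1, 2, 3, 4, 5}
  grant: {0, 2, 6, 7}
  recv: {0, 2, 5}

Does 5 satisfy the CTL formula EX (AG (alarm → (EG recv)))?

Yes

EG recv: greatest fixpoint, start Z0 = {0, 2, 5}, keep only states in Sat with some successor in Z. Z1 = {2}; Z2 = ∅; fixed.
Sat(EG recv) = ∅
Sat(alarm → (EG recv)) = {0, 6, 7, 8}
AG (alarm → (EG recv)): greatest fixpoint, start Z0 = {0, 6, 7, 8}, keep only states in Sat with every successor in Z. Z1 = {6, 7, 8}; Z2 = {6, 7}; fixed.
Sat(AG (alarm → (EG recv))) = {6, 7}
Sat(EX (AG (alarm → (EG recv)))) = {s : some successor in {6, 7}} = {3, 5, 6, 7}
5 ∈ Sat(EX (AG (alarm → (EG recv)))) = {3, 5, 6, 7}, so the formula holds at 5.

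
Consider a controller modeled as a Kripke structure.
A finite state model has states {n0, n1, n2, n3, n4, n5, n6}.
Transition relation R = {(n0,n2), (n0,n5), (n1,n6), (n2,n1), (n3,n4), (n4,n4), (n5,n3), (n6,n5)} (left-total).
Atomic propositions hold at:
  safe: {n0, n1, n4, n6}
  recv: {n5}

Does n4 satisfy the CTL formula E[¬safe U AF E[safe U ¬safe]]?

No

Sat(¬safe) = {n2, n3, n5}
E[safe U ¬safe]: least fixpoint, start Z0 = Sat(¬safe) = {n2, n3, n5}, add states in Sat(safe) with some successor in Z. Z1 = {n0, n2, n3, n5, n6}; Z2 = {n0, n1, n2, n3, n5, n6}; fixed.
Sat(E[safe U ¬safe]) = {n0, n1, n2, n3, n5, n6}
AF E[safe U ¬safe]: least fixpoint, start Z0 = {n0, n1, n2, n3, n5, n6}, add states with every successor in Z. Already a fixed point.
Sat(AF E[safe U ¬safe]) = {n0, n1, n2, n3, n5, n6}
E[¬safe U AF E[safe U ¬safe]]: least fixpoint, start Z0 = Sat(AF E[safe U ¬safe]) = {n0, n1, n2, n3, n5, n6}, add states in Sat(¬safe) with some successor in Z. Already a fixed point.
Sat(E[¬safe U AF E[safe U ¬safe]]) = {n0, n1, n2, n3, n5, n6}
n4 ∉ Sat(E[¬safe U AF E[safe U ¬safe]]) = {n0, n1, n2, n3, n5, n6}, so the formula does not hold at n4.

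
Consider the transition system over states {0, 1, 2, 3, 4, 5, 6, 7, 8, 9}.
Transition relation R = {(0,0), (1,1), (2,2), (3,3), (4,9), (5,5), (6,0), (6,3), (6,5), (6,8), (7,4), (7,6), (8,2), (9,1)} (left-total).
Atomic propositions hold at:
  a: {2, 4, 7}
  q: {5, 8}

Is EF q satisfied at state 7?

EF q: least fixpoint, start Z0 = {5, 8}, add states with some successor in Z. Z1 = {5, 6, 8}; Z2 = {5, 6, 7, 8}; fixed.
Sat(EF q) = {5, 6, 7, 8}
7 ∈ Sat(EF q) = {5, 6, 7, 8}, so the formula holds at 7.

Yes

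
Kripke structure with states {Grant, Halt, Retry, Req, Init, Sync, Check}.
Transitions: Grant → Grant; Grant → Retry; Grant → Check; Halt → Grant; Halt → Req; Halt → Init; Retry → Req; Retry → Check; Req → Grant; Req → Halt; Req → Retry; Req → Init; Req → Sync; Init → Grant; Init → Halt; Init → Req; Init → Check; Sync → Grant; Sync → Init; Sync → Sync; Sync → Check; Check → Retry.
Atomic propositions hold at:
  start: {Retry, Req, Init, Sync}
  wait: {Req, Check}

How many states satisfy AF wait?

AF wait: least fixpoint, start Z0 = {Req, Check}, add states with every successor in Z. Z1 = {Retry, Req, Check}; fixed.
Sat(AF wait) = {Retry, Req, Check}
|Sat(AF wait)| = |{Retry, Req, Check}| = 3.

3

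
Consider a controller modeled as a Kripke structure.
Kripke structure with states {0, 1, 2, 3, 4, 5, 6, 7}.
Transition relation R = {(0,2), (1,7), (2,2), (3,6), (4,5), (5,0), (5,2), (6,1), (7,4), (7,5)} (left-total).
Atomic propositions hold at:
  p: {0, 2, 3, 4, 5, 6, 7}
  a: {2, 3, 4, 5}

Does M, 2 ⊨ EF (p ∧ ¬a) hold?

Sat(¬a) = {0, 1, 6, 7}
Sat(p ∧ ¬a) = {0, 6, 7}
EF (p ∧ ¬a): least fixpoint, start Z0 = {0, 6, 7}, add states with some successor in Z. Z1 = {0, 1, 3, 5, 6, 7}; Z2 = {0, 1, 3, 4, 5, 6, 7}; fixed.
Sat(EF (p ∧ ¬a)) = {0, 1, 3, 4, 5, 6, 7}
2 ∉ Sat(EF (p ∧ ¬a)) = {0, 1, 3, 4, 5, 6, 7}, so the formula does not hold at 2.

No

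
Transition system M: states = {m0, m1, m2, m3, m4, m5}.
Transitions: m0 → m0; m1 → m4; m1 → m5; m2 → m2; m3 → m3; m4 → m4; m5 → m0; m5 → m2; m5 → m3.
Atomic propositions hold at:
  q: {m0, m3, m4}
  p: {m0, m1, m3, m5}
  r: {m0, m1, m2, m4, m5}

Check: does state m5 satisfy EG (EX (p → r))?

Sat(p → r) = {m0, m1, m2, m4, m5}
Sat(EX (p → r)) = {s : some successor in {m0, m1, m2, m4, m5}} = {m0, m1, m2, m4, m5}
EG (EX (p → r)): greatest fixpoint, start Z0 = {m0, m1, m2, m4, m5}, keep only states in Sat with some successor in Z. Already a fixed point.
Sat(EG (EX (p → r))) = {m0, m1, m2, m4, m5}
m5 ∈ Sat(EG (EX (p → r))) = {m0, m1, m2, m4, m5}, so the formula holds at m5.

Yes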